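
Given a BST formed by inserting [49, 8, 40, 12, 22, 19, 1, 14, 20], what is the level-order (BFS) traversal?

Tree insertion order: [49, 8, 40, 12, 22, 19, 1, 14, 20]
Tree (level-order array): [49, 8, None, 1, 40, None, None, 12, None, None, 22, 19, None, 14, 20]
BFS from the root, enqueuing left then right child of each popped node:
  queue [49] -> pop 49, enqueue [8], visited so far: [49]
  queue [8] -> pop 8, enqueue [1, 40], visited so far: [49, 8]
  queue [1, 40] -> pop 1, enqueue [none], visited so far: [49, 8, 1]
  queue [40] -> pop 40, enqueue [12], visited so far: [49, 8, 1, 40]
  queue [12] -> pop 12, enqueue [22], visited so far: [49, 8, 1, 40, 12]
  queue [22] -> pop 22, enqueue [19], visited so far: [49, 8, 1, 40, 12, 22]
  queue [19] -> pop 19, enqueue [14, 20], visited so far: [49, 8, 1, 40, 12, 22, 19]
  queue [14, 20] -> pop 14, enqueue [none], visited so far: [49, 8, 1, 40, 12, 22, 19, 14]
  queue [20] -> pop 20, enqueue [none], visited so far: [49, 8, 1, 40, 12, 22, 19, 14, 20]
Result: [49, 8, 1, 40, 12, 22, 19, 14, 20]


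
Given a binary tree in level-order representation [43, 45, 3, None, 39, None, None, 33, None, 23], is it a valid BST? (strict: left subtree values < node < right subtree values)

Level-order array: [43, 45, 3, None, 39, None, None, 33, None, 23]
Validate using subtree bounds (lo, hi): at each node, require lo < value < hi,
then recurse left with hi=value and right with lo=value.
Preorder trace (stopping at first violation):
  at node 43 with bounds (-inf, +inf): OK
  at node 45 with bounds (-inf, 43): VIOLATION
Node 45 violates its bound: not (-inf < 45 < 43).
Result: Not a valid BST


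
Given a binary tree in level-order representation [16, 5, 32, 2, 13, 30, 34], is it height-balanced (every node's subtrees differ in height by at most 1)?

Tree (level-order array): [16, 5, 32, 2, 13, 30, 34]
Definition: a tree is height-balanced if, at every node, |h(left) - h(right)| <= 1 (empty subtree has height -1).
Bottom-up per-node check:
  node 2: h_left=-1, h_right=-1, diff=0 [OK], height=0
  node 13: h_left=-1, h_right=-1, diff=0 [OK], height=0
  node 5: h_left=0, h_right=0, diff=0 [OK], height=1
  node 30: h_left=-1, h_right=-1, diff=0 [OK], height=0
  node 34: h_left=-1, h_right=-1, diff=0 [OK], height=0
  node 32: h_left=0, h_right=0, diff=0 [OK], height=1
  node 16: h_left=1, h_right=1, diff=0 [OK], height=2
All nodes satisfy the balance condition.
Result: Balanced


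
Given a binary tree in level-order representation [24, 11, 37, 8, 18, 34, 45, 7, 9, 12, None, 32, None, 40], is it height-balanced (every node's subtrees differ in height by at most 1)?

Tree (level-order array): [24, 11, 37, 8, 18, 34, 45, 7, 9, 12, None, 32, None, 40]
Definition: a tree is height-balanced if, at every node, |h(left) - h(right)| <= 1 (empty subtree has height -1).
Bottom-up per-node check:
  node 7: h_left=-1, h_right=-1, diff=0 [OK], height=0
  node 9: h_left=-1, h_right=-1, diff=0 [OK], height=0
  node 8: h_left=0, h_right=0, diff=0 [OK], height=1
  node 12: h_left=-1, h_right=-1, diff=0 [OK], height=0
  node 18: h_left=0, h_right=-1, diff=1 [OK], height=1
  node 11: h_left=1, h_right=1, diff=0 [OK], height=2
  node 32: h_left=-1, h_right=-1, diff=0 [OK], height=0
  node 34: h_left=0, h_right=-1, diff=1 [OK], height=1
  node 40: h_left=-1, h_right=-1, diff=0 [OK], height=0
  node 45: h_left=0, h_right=-1, diff=1 [OK], height=1
  node 37: h_left=1, h_right=1, diff=0 [OK], height=2
  node 24: h_left=2, h_right=2, diff=0 [OK], height=3
All nodes satisfy the balance condition.
Result: Balanced


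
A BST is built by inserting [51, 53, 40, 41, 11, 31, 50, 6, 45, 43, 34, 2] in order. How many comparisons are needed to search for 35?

Search path for 35: 51 -> 40 -> 11 -> 31 -> 34
Found: False
Comparisons: 5


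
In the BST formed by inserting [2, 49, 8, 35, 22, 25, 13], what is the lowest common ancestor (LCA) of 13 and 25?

Tree insertion order: [2, 49, 8, 35, 22, 25, 13]
Tree (level-order array): [2, None, 49, 8, None, None, 35, 22, None, 13, 25]
In a BST, the LCA of p=13, q=25 is the first node v on the
root-to-leaf path with p <= v <= q (go left if both < v, right if both > v).
Walk from root:
  at 2: both 13 and 25 > 2, go right
  at 49: both 13 and 25 < 49, go left
  at 8: both 13 and 25 > 8, go right
  at 35: both 13 and 25 < 35, go left
  at 22: 13 <= 22 <= 25, this is the LCA
LCA = 22


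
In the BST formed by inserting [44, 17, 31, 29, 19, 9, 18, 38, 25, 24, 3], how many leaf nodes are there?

Tree built from: [44, 17, 31, 29, 19, 9, 18, 38, 25, 24, 3]
Tree (level-order array): [44, 17, None, 9, 31, 3, None, 29, 38, None, None, 19, None, None, None, 18, 25, None, None, 24]
Rule: A leaf has 0 children.
Per-node child counts:
  node 44: 1 child(ren)
  node 17: 2 child(ren)
  node 9: 1 child(ren)
  node 3: 0 child(ren)
  node 31: 2 child(ren)
  node 29: 1 child(ren)
  node 19: 2 child(ren)
  node 18: 0 child(ren)
  node 25: 1 child(ren)
  node 24: 0 child(ren)
  node 38: 0 child(ren)
Matching nodes: [3, 18, 24, 38]
Count of leaf nodes: 4


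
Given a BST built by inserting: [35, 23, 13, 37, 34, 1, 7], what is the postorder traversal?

Tree insertion order: [35, 23, 13, 37, 34, 1, 7]
Tree (level-order array): [35, 23, 37, 13, 34, None, None, 1, None, None, None, None, 7]
Postorder traversal: [7, 1, 13, 34, 23, 37, 35]


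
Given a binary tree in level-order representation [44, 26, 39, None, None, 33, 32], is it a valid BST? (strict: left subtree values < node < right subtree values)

Level-order array: [44, 26, 39, None, None, 33, 32]
Validate using subtree bounds (lo, hi): at each node, require lo < value < hi,
then recurse left with hi=value and right with lo=value.
Preorder trace (stopping at first violation):
  at node 44 with bounds (-inf, +inf): OK
  at node 26 with bounds (-inf, 44): OK
  at node 39 with bounds (44, +inf): VIOLATION
Node 39 violates its bound: not (44 < 39 < +inf).
Result: Not a valid BST


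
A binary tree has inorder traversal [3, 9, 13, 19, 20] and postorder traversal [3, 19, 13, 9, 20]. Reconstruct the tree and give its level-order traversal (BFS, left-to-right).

Inorder:   [3, 9, 13, 19, 20]
Postorder: [3, 19, 13, 9, 20]
Algorithm: postorder visits root last, so walk postorder right-to-left;
each value is the root of the current inorder slice — split it at that
value, recurse on the right subtree first, then the left.
Recursive splits:
  root=20; inorder splits into left=[3, 9, 13, 19], right=[]
  root=9; inorder splits into left=[3], right=[13, 19]
  root=13; inorder splits into left=[], right=[19]
  root=19; inorder splits into left=[], right=[]
  root=3; inorder splits into left=[], right=[]
Reconstructed level-order: [20, 9, 3, 13, 19]


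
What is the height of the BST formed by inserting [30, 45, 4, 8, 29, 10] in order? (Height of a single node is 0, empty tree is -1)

Insertion order: [30, 45, 4, 8, 29, 10]
Tree (level-order array): [30, 4, 45, None, 8, None, None, None, 29, 10]
Compute height bottom-up (empty subtree = -1):
  height(10) = 1 + max(-1, -1) = 0
  height(29) = 1 + max(0, -1) = 1
  height(8) = 1 + max(-1, 1) = 2
  height(4) = 1 + max(-1, 2) = 3
  height(45) = 1 + max(-1, -1) = 0
  height(30) = 1 + max(3, 0) = 4
Height = 4


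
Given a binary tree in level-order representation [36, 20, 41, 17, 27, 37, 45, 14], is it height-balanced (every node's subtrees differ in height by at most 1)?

Tree (level-order array): [36, 20, 41, 17, 27, 37, 45, 14]
Definition: a tree is height-balanced if, at every node, |h(left) - h(right)| <= 1 (empty subtree has height -1).
Bottom-up per-node check:
  node 14: h_left=-1, h_right=-1, diff=0 [OK], height=0
  node 17: h_left=0, h_right=-1, diff=1 [OK], height=1
  node 27: h_left=-1, h_right=-1, diff=0 [OK], height=0
  node 20: h_left=1, h_right=0, diff=1 [OK], height=2
  node 37: h_left=-1, h_right=-1, diff=0 [OK], height=0
  node 45: h_left=-1, h_right=-1, diff=0 [OK], height=0
  node 41: h_left=0, h_right=0, diff=0 [OK], height=1
  node 36: h_left=2, h_right=1, diff=1 [OK], height=3
All nodes satisfy the balance condition.
Result: Balanced


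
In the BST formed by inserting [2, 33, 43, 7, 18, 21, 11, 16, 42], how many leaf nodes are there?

Tree built from: [2, 33, 43, 7, 18, 21, 11, 16, 42]
Tree (level-order array): [2, None, 33, 7, 43, None, 18, 42, None, 11, 21, None, None, None, 16]
Rule: A leaf has 0 children.
Per-node child counts:
  node 2: 1 child(ren)
  node 33: 2 child(ren)
  node 7: 1 child(ren)
  node 18: 2 child(ren)
  node 11: 1 child(ren)
  node 16: 0 child(ren)
  node 21: 0 child(ren)
  node 43: 1 child(ren)
  node 42: 0 child(ren)
Matching nodes: [16, 21, 42]
Count of leaf nodes: 3


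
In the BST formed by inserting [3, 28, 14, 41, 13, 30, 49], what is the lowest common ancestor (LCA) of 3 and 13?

Tree insertion order: [3, 28, 14, 41, 13, 30, 49]
Tree (level-order array): [3, None, 28, 14, 41, 13, None, 30, 49]
In a BST, the LCA of p=3, q=13 is the first node v on the
root-to-leaf path with p <= v <= q (go left if both < v, right if both > v).
Walk from root:
  at 3: 3 <= 3 <= 13, this is the LCA
LCA = 3


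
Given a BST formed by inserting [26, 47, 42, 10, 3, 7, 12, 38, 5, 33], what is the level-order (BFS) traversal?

Tree insertion order: [26, 47, 42, 10, 3, 7, 12, 38, 5, 33]
Tree (level-order array): [26, 10, 47, 3, 12, 42, None, None, 7, None, None, 38, None, 5, None, 33]
BFS from the root, enqueuing left then right child of each popped node:
  queue [26] -> pop 26, enqueue [10, 47], visited so far: [26]
  queue [10, 47] -> pop 10, enqueue [3, 12], visited so far: [26, 10]
  queue [47, 3, 12] -> pop 47, enqueue [42], visited so far: [26, 10, 47]
  queue [3, 12, 42] -> pop 3, enqueue [7], visited so far: [26, 10, 47, 3]
  queue [12, 42, 7] -> pop 12, enqueue [none], visited so far: [26, 10, 47, 3, 12]
  queue [42, 7] -> pop 42, enqueue [38], visited so far: [26, 10, 47, 3, 12, 42]
  queue [7, 38] -> pop 7, enqueue [5], visited so far: [26, 10, 47, 3, 12, 42, 7]
  queue [38, 5] -> pop 38, enqueue [33], visited so far: [26, 10, 47, 3, 12, 42, 7, 38]
  queue [5, 33] -> pop 5, enqueue [none], visited so far: [26, 10, 47, 3, 12, 42, 7, 38, 5]
  queue [33] -> pop 33, enqueue [none], visited so far: [26, 10, 47, 3, 12, 42, 7, 38, 5, 33]
Result: [26, 10, 47, 3, 12, 42, 7, 38, 5, 33]


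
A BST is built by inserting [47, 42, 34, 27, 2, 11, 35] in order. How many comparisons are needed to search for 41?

Search path for 41: 47 -> 42 -> 34 -> 35
Found: False
Comparisons: 4


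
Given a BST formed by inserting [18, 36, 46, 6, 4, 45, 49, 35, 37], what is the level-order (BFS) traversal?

Tree insertion order: [18, 36, 46, 6, 4, 45, 49, 35, 37]
Tree (level-order array): [18, 6, 36, 4, None, 35, 46, None, None, None, None, 45, 49, 37]
BFS from the root, enqueuing left then right child of each popped node:
  queue [18] -> pop 18, enqueue [6, 36], visited so far: [18]
  queue [6, 36] -> pop 6, enqueue [4], visited so far: [18, 6]
  queue [36, 4] -> pop 36, enqueue [35, 46], visited so far: [18, 6, 36]
  queue [4, 35, 46] -> pop 4, enqueue [none], visited so far: [18, 6, 36, 4]
  queue [35, 46] -> pop 35, enqueue [none], visited so far: [18, 6, 36, 4, 35]
  queue [46] -> pop 46, enqueue [45, 49], visited so far: [18, 6, 36, 4, 35, 46]
  queue [45, 49] -> pop 45, enqueue [37], visited so far: [18, 6, 36, 4, 35, 46, 45]
  queue [49, 37] -> pop 49, enqueue [none], visited so far: [18, 6, 36, 4, 35, 46, 45, 49]
  queue [37] -> pop 37, enqueue [none], visited so far: [18, 6, 36, 4, 35, 46, 45, 49, 37]
Result: [18, 6, 36, 4, 35, 46, 45, 49, 37]


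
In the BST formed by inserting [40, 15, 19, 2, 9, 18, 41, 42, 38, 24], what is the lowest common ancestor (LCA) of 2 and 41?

Tree insertion order: [40, 15, 19, 2, 9, 18, 41, 42, 38, 24]
Tree (level-order array): [40, 15, 41, 2, 19, None, 42, None, 9, 18, 38, None, None, None, None, None, None, 24]
In a BST, the LCA of p=2, q=41 is the first node v on the
root-to-leaf path with p <= v <= q (go left if both < v, right if both > v).
Walk from root:
  at 40: 2 <= 40 <= 41, this is the LCA
LCA = 40


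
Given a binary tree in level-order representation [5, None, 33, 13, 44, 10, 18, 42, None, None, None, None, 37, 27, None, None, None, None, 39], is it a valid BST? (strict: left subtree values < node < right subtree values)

Level-order array: [5, None, 33, 13, 44, 10, 18, 42, None, None, None, None, 37, 27, None, None, None, None, 39]
Validate using subtree bounds (lo, hi): at each node, require lo < value < hi,
then recurse left with hi=value and right with lo=value.
Preorder trace (stopping at first violation):
  at node 5 with bounds (-inf, +inf): OK
  at node 33 with bounds (5, +inf): OK
  at node 13 with bounds (5, 33): OK
  at node 10 with bounds (5, 13): OK
  at node 18 with bounds (13, 33): OK
  at node 37 with bounds (18, 33): VIOLATION
Node 37 violates its bound: not (18 < 37 < 33).
Result: Not a valid BST


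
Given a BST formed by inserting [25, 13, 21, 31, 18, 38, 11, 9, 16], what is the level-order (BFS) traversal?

Tree insertion order: [25, 13, 21, 31, 18, 38, 11, 9, 16]
Tree (level-order array): [25, 13, 31, 11, 21, None, 38, 9, None, 18, None, None, None, None, None, 16]
BFS from the root, enqueuing left then right child of each popped node:
  queue [25] -> pop 25, enqueue [13, 31], visited so far: [25]
  queue [13, 31] -> pop 13, enqueue [11, 21], visited so far: [25, 13]
  queue [31, 11, 21] -> pop 31, enqueue [38], visited so far: [25, 13, 31]
  queue [11, 21, 38] -> pop 11, enqueue [9], visited so far: [25, 13, 31, 11]
  queue [21, 38, 9] -> pop 21, enqueue [18], visited so far: [25, 13, 31, 11, 21]
  queue [38, 9, 18] -> pop 38, enqueue [none], visited so far: [25, 13, 31, 11, 21, 38]
  queue [9, 18] -> pop 9, enqueue [none], visited so far: [25, 13, 31, 11, 21, 38, 9]
  queue [18] -> pop 18, enqueue [16], visited so far: [25, 13, 31, 11, 21, 38, 9, 18]
  queue [16] -> pop 16, enqueue [none], visited so far: [25, 13, 31, 11, 21, 38, 9, 18, 16]
Result: [25, 13, 31, 11, 21, 38, 9, 18, 16]


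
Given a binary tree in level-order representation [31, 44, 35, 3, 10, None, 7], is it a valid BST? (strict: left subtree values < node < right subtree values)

Level-order array: [31, 44, 35, 3, 10, None, 7]
Validate using subtree bounds (lo, hi): at each node, require lo < value < hi,
then recurse left with hi=value and right with lo=value.
Preorder trace (stopping at first violation):
  at node 31 with bounds (-inf, +inf): OK
  at node 44 with bounds (-inf, 31): VIOLATION
Node 44 violates its bound: not (-inf < 44 < 31).
Result: Not a valid BST


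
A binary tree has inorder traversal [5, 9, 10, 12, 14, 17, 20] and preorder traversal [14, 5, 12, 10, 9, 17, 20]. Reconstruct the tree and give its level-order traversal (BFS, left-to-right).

Inorder:  [5, 9, 10, 12, 14, 17, 20]
Preorder: [14, 5, 12, 10, 9, 17, 20]
Algorithm: preorder visits root first, so consume preorder in order;
for each root, split the current inorder slice at that value into
left-subtree inorder and right-subtree inorder, then recurse.
Recursive splits:
  root=14; inorder splits into left=[5, 9, 10, 12], right=[17, 20]
  root=5; inorder splits into left=[], right=[9, 10, 12]
  root=12; inorder splits into left=[9, 10], right=[]
  root=10; inorder splits into left=[9], right=[]
  root=9; inorder splits into left=[], right=[]
  root=17; inorder splits into left=[], right=[20]
  root=20; inorder splits into left=[], right=[]
Reconstructed level-order: [14, 5, 17, 12, 20, 10, 9]


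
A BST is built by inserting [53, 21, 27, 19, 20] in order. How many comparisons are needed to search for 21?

Search path for 21: 53 -> 21
Found: True
Comparisons: 2


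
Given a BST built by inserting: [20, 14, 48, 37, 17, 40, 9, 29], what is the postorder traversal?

Tree insertion order: [20, 14, 48, 37, 17, 40, 9, 29]
Tree (level-order array): [20, 14, 48, 9, 17, 37, None, None, None, None, None, 29, 40]
Postorder traversal: [9, 17, 14, 29, 40, 37, 48, 20]


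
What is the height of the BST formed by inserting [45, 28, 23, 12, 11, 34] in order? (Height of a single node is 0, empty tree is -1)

Insertion order: [45, 28, 23, 12, 11, 34]
Tree (level-order array): [45, 28, None, 23, 34, 12, None, None, None, 11]
Compute height bottom-up (empty subtree = -1):
  height(11) = 1 + max(-1, -1) = 0
  height(12) = 1 + max(0, -1) = 1
  height(23) = 1 + max(1, -1) = 2
  height(34) = 1 + max(-1, -1) = 0
  height(28) = 1 + max(2, 0) = 3
  height(45) = 1 + max(3, -1) = 4
Height = 4


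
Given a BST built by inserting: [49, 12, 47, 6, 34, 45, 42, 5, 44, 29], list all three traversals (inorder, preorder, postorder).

Tree insertion order: [49, 12, 47, 6, 34, 45, 42, 5, 44, 29]
Tree (level-order array): [49, 12, None, 6, 47, 5, None, 34, None, None, None, 29, 45, None, None, 42, None, None, 44]
Inorder (L, root, R): [5, 6, 12, 29, 34, 42, 44, 45, 47, 49]
Preorder (root, L, R): [49, 12, 6, 5, 47, 34, 29, 45, 42, 44]
Postorder (L, R, root): [5, 6, 29, 44, 42, 45, 34, 47, 12, 49]


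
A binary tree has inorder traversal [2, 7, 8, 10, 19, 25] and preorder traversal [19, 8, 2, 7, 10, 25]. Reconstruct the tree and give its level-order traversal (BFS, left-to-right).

Inorder:  [2, 7, 8, 10, 19, 25]
Preorder: [19, 8, 2, 7, 10, 25]
Algorithm: preorder visits root first, so consume preorder in order;
for each root, split the current inorder slice at that value into
left-subtree inorder and right-subtree inorder, then recurse.
Recursive splits:
  root=19; inorder splits into left=[2, 7, 8, 10], right=[25]
  root=8; inorder splits into left=[2, 7], right=[10]
  root=2; inorder splits into left=[], right=[7]
  root=7; inorder splits into left=[], right=[]
  root=10; inorder splits into left=[], right=[]
  root=25; inorder splits into left=[], right=[]
Reconstructed level-order: [19, 8, 25, 2, 10, 7]


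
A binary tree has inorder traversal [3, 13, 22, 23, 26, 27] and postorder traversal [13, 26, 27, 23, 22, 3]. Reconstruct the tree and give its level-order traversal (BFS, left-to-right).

Inorder:   [3, 13, 22, 23, 26, 27]
Postorder: [13, 26, 27, 23, 22, 3]
Algorithm: postorder visits root last, so walk postorder right-to-left;
each value is the root of the current inorder slice — split it at that
value, recurse on the right subtree first, then the left.
Recursive splits:
  root=3; inorder splits into left=[], right=[13, 22, 23, 26, 27]
  root=22; inorder splits into left=[13], right=[23, 26, 27]
  root=23; inorder splits into left=[], right=[26, 27]
  root=27; inorder splits into left=[26], right=[]
  root=26; inorder splits into left=[], right=[]
  root=13; inorder splits into left=[], right=[]
Reconstructed level-order: [3, 22, 13, 23, 27, 26]


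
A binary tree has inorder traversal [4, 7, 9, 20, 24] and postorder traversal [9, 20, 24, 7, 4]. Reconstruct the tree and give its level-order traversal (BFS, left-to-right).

Inorder:   [4, 7, 9, 20, 24]
Postorder: [9, 20, 24, 7, 4]
Algorithm: postorder visits root last, so walk postorder right-to-left;
each value is the root of the current inorder slice — split it at that
value, recurse on the right subtree first, then the left.
Recursive splits:
  root=4; inorder splits into left=[], right=[7, 9, 20, 24]
  root=7; inorder splits into left=[], right=[9, 20, 24]
  root=24; inorder splits into left=[9, 20], right=[]
  root=20; inorder splits into left=[9], right=[]
  root=9; inorder splits into left=[], right=[]
Reconstructed level-order: [4, 7, 24, 20, 9]


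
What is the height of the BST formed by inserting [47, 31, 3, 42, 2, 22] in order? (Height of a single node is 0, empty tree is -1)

Insertion order: [47, 31, 3, 42, 2, 22]
Tree (level-order array): [47, 31, None, 3, 42, 2, 22]
Compute height bottom-up (empty subtree = -1):
  height(2) = 1 + max(-1, -1) = 0
  height(22) = 1 + max(-1, -1) = 0
  height(3) = 1 + max(0, 0) = 1
  height(42) = 1 + max(-1, -1) = 0
  height(31) = 1 + max(1, 0) = 2
  height(47) = 1 + max(2, -1) = 3
Height = 3


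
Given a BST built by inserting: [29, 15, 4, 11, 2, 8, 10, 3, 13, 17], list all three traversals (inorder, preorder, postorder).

Tree insertion order: [29, 15, 4, 11, 2, 8, 10, 3, 13, 17]
Tree (level-order array): [29, 15, None, 4, 17, 2, 11, None, None, None, 3, 8, 13, None, None, None, 10]
Inorder (L, root, R): [2, 3, 4, 8, 10, 11, 13, 15, 17, 29]
Preorder (root, L, R): [29, 15, 4, 2, 3, 11, 8, 10, 13, 17]
Postorder (L, R, root): [3, 2, 10, 8, 13, 11, 4, 17, 15, 29]


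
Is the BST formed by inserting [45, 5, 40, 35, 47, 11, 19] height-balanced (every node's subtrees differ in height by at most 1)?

Tree (level-order array): [45, 5, 47, None, 40, None, None, 35, None, 11, None, None, 19]
Definition: a tree is height-balanced if, at every node, |h(left) - h(right)| <= 1 (empty subtree has height -1).
Bottom-up per-node check:
  node 19: h_left=-1, h_right=-1, diff=0 [OK], height=0
  node 11: h_left=-1, h_right=0, diff=1 [OK], height=1
  node 35: h_left=1, h_right=-1, diff=2 [FAIL (|1--1|=2 > 1)], height=2
  node 40: h_left=2, h_right=-1, diff=3 [FAIL (|2--1|=3 > 1)], height=3
  node 5: h_left=-1, h_right=3, diff=4 [FAIL (|-1-3|=4 > 1)], height=4
  node 47: h_left=-1, h_right=-1, diff=0 [OK], height=0
  node 45: h_left=4, h_right=0, diff=4 [FAIL (|4-0|=4 > 1)], height=5
Node 35 violates the condition: |1 - -1| = 2 > 1.
Result: Not balanced


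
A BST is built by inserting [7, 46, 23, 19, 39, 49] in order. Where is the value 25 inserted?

Starting tree (level order): [7, None, 46, 23, 49, 19, 39]
Insertion path: 7 -> 46 -> 23 -> 39
Result: insert 25 as left child of 39
Final tree (level order): [7, None, 46, 23, 49, 19, 39, None, None, None, None, 25]


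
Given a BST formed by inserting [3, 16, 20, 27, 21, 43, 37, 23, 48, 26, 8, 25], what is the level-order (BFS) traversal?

Tree insertion order: [3, 16, 20, 27, 21, 43, 37, 23, 48, 26, 8, 25]
Tree (level-order array): [3, None, 16, 8, 20, None, None, None, 27, 21, 43, None, 23, 37, 48, None, 26, None, None, None, None, 25]
BFS from the root, enqueuing left then right child of each popped node:
  queue [3] -> pop 3, enqueue [16], visited so far: [3]
  queue [16] -> pop 16, enqueue [8, 20], visited so far: [3, 16]
  queue [8, 20] -> pop 8, enqueue [none], visited so far: [3, 16, 8]
  queue [20] -> pop 20, enqueue [27], visited so far: [3, 16, 8, 20]
  queue [27] -> pop 27, enqueue [21, 43], visited so far: [3, 16, 8, 20, 27]
  queue [21, 43] -> pop 21, enqueue [23], visited so far: [3, 16, 8, 20, 27, 21]
  queue [43, 23] -> pop 43, enqueue [37, 48], visited so far: [3, 16, 8, 20, 27, 21, 43]
  queue [23, 37, 48] -> pop 23, enqueue [26], visited so far: [3, 16, 8, 20, 27, 21, 43, 23]
  queue [37, 48, 26] -> pop 37, enqueue [none], visited so far: [3, 16, 8, 20, 27, 21, 43, 23, 37]
  queue [48, 26] -> pop 48, enqueue [none], visited so far: [3, 16, 8, 20, 27, 21, 43, 23, 37, 48]
  queue [26] -> pop 26, enqueue [25], visited so far: [3, 16, 8, 20, 27, 21, 43, 23, 37, 48, 26]
  queue [25] -> pop 25, enqueue [none], visited so far: [3, 16, 8, 20, 27, 21, 43, 23, 37, 48, 26, 25]
Result: [3, 16, 8, 20, 27, 21, 43, 23, 37, 48, 26, 25]


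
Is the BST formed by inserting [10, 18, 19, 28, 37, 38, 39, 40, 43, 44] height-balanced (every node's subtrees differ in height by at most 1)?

Tree (level-order array): [10, None, 18, None, 19, None, 28, None, 37, None, 38, None, 39, None, 40, None, 43, None, 44]
Definition: a tree is height-balanced if, at every node, |h(left) - h(right)| <= 1 (empty subtree has height -1).
Bottom-up per-node check:
  node 44: h_left=-1, h_right=-1, diff=0 [OK], height=0
  node 43: h_left=-1, h_right=0, diff=1 [OK], height=1
  node 40: h_left=-1, h_right=1, diff=2 [FAIL (|-1-1|=2 > 1)], height=2
  node 39: h_left=-1, h_right=2, diff=3 [FAIL (|-1-2|=3 > 1)], height=3
  node 38: h_left=-1, h_right=3, diff=4 [FAIL (|-1-3|=4 > 1)], height=4
  node 37: h_left=-1, h_right=4, diff=5 [FAIL (|-1-4|=5 > 1)], height=5
  node 28: h_left=-1, h_right=5, diff=6 [FAIL (|-1-5|=6 > 1)], height=6
  node 19: h_left=-1, h_right=6, diff=7 [FAIL (|-1-6|=7 > 1)], height=7
  node 18: h_left=-1, h_right=7, diff=8 [FAIL (|-1-7|=8 > 1)], height=8
  node 10: h_left=-1, h_right=8, diff=9 [FAIL (|-1-8|=9 > 1)], height=9
Node 40 violates the condition: |-1 - 1| = 2 > 1.
Result: Not balanced


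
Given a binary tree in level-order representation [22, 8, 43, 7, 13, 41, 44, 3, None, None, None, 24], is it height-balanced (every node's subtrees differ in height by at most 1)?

Tree (level-order array): [22, 8, 43, 7, 13, 41, 44, 3, None, None, None, 24]
Definition: a tree is height-balanced if, at every node, |h(left) - h(right)| <= 1 (empty subtree has height -1).
Bottom-up per-node check:
  node 3: h_left=-1, h_right=-1, diff=0 [OK], height=0
  node 7: h_left=0, h_right=-1, diff=1 [OK], height=1
  node 13: h_left=-1, h_right=-1, diff=0 [OK], height=0
  node 8: h_left=1, h_right=0, diff=1 [OK], height=2
  node 24: h_left=-1, h_right=-1, diff=0 [OK], height=0
  node 41: h_left=0, h_right=-1, diff=1 [OK], height=1
  node 44: h_left=-1, h_right=-1, diff=0 [OK], height=0
  node 43: h_left=1, h_right=0, diff=1 [OK], height=2
  node 22: h_left=2, h_right=2, diff=0 [OK], height=3
All nodes satisfy the balance condition.
Result: Balanced


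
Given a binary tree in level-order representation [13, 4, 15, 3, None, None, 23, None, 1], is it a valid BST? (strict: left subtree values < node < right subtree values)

Level-order array: [13, 4, 15, 3, None, None, 23, None, 1]
Validate using subtree bounds (lo, hi): at each node, require lo < value < hi,
then recurse left with hi=value and right with lo=value.
Preorder trace (stopping at first violation):
  at node 13 with bounds (-inf, +inf): OK
  at node 4 with bounds (-inf, 13): OK
  at node 3 with bounds (-inf, 4): OK
  at node 1 with bounds (3, 4): VIOLATION
Node 1 violates its bound: not (3 < 1 < 4).
Result: Not a valid BST


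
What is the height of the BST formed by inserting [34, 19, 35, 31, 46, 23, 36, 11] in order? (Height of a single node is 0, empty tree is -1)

Insertion order: [34, 19, 35, 31, 46, 23, 36, 11]
Tree (level-order array): [34, 19, 35, 11, 31, None, 46, None, None, 23, None, 36]
Compute height bottom-up (empty subtree = -1):
  height(11) = 1 + max(-1, -1) = 0
  height(23) = 1 + max(-1, -1) = 0
  height(31) = 1 + max(0, -1) = 1
  height(19) = 1 + max(0, 1) = 2
  height(36) = 1 + max(-1, -1) = 0
  height(46) = 1 + max(0, -1) = 1
  height(35) = 1 + max(-1, 1) = 2
  height(34) = 1 + max(2, 2) = 3
Height = 3


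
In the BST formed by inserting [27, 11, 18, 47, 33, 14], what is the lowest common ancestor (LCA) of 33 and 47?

Tree insertion order: [27, 11, 18, 47, 33, 14]
Tree (level-order array): [27, 11, 47, None, 18, 33, None, 14]
In a BST, the LCA of p=33, q=47 is the first node v on the
root-to-leaf path with p <= v <= q (go left if both < v, right if both > v).
Walk from root:
  at 27: both 33 and 47 > 27, go right
  at 47: 33 <= 47 <= 47, this is the LCA
LCA = 47


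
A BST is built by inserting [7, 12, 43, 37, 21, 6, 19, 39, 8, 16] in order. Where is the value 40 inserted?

Starting tree (level order): [7, 6, 12, None, None, 8, 43, None, None, 37, None, 21, 39, 19, None, None, None, 16]
Insertion path: 7 -> 12 -> 43 -> 37 -> 39
Result: insert 40 as right child of 39
Final tree (level order): [7, 6, 12, None, None, 8, 43, None, None, 37, None, 21, 39, 19, None, None, 40, 16]


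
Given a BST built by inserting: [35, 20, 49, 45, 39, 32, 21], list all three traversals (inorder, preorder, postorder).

Tree insertion order: [35, 20, 49, 45, 39, 32, 21]
Tree (level-order array): [35, 20, 49, None, 32, 45, None, 21, None, 39]
Inorder (L, root, R): [20, 21, 32, 35, 39, 45, 49]
Preorder (root, L, R): [35, 20, 32, 21, 49, 45, 39]
Postorder (L, R, root): [21, 32, 20, 39, 45, 49, 35]


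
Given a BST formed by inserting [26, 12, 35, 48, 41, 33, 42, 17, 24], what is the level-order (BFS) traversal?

Tree insertion order: [26, 12, 35, 48, 41, 33, 42, 17, 24]
Tree (level-order array): [26, 12, 35, None, 17, 33, 48, None, 24, None, None, 41, None, None, None, None, 42]
BFS from the root, enqueuing left then right child of each popped node:
  queue [26] -> pop 26, enqueue [12, 35], visited so far: [26]
  queue [12, 35] -> pop 12, enqueue [17], visited so far: [26, 12]
  queue [35, 17] -> pop 35, enqueue [33, 48], visited so far: [26, 12, 35]
  queue [17, 33, 48] -> pop 17, enqueue [24], visited so far: [26, 12, 35, 17]
  queue [33, 48, 24] -> pop 33, enqueue [none], visited so far: [26, 12, 35, 17, 33]
  queue [48, 24] -> pop 48, enqueue [41], visited so far: [26, 12, 35, 17, 33, 48]
  queue [24, 41] -> pop 24, enqueue [none], visited so far: [26, 12, 35, 17, 33, 48, 24]
  queue [41] -> pop 41, enqueue [42], visited so far: [26, 12, 35, 17, 33, 48, 24, 41]
  queue [42] -> pop 42, enqueue [none], visited so far: [26, 12, 35, 17, 33, 48, 24, 41, 42]
Result: [26, 12, 35, 17, 33, 48, 24, 41, 42]


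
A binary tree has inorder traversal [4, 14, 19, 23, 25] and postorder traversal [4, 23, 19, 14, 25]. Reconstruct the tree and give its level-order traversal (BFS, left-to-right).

Inorder:   [4, 14, 19, 23, 25]
Postorder: [4, 23, 19, 14, 25]
Algorithm: postorder visits root last, so walk postorder right-to-left;
each value is the root of the current inorder slice — split it at that
value, recurse on the right subtree first, then the left.
Recursive splits:
  root=25; inorder splits into left=[4, 14, 19, 23], right=[]
  root=14; inorder splits into left=[4], right=[19, 23]
  root=19; inorder splits into left=[], right=[23]
  root=23; inorder splits into left=[], right=[]
  root=4; inorder splits into left=[], right=[]
Reconstructed level-order: [25, 14, 4, 19, 23]


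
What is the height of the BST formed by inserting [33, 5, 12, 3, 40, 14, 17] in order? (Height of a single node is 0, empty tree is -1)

Insertion order: [33, 5, 12, 3, 40, 14, 17]
Tree (level-order array): [33, 5, 40, 3, 12, None, None, None, None, None, 14, None, 17]
Compute height bottom-up (empty subtree = -1):
  height(3) = 1 + max(-1, -1) = 0
  height(17) = 1 + max(-1, -1) = 0
  height(14) = 1 + max(-1, 0) = 1
  height(12) = 1 + max(-1, 1) = 2
  height(5) = 1 + max(0, 2) = 3
  height(40) = 1 + max(-1, -1) = 0
  height(33) = 1 + max(3, 0) = 4
Height = 4


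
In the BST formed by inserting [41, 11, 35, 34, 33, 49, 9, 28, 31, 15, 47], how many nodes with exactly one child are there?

Tree built from: [41, 11, 35, 34, 33, 49, 9, 28, 31, 15, 47]
Tree (level-order array): [41, 11, 49, 9, 35, 47, None, None, None, 34, None, None, None, 33, None, 28, None, 15, 31]
Rule: These are nodes with exactly 1 non-null child.
Per-node child counts:
  node 41: 2 child(ren)
  node 11: 2 child(ren)
  node 9: 0 child(ren)
  node 35: 1 child(ren)
  node 34: 1 child(ren)
  node 33: 1 child(ren)
  node 28: 2 child(ren)
  node 15: 0 child(ren)
  node 31: 0 child(ren)
  node 49: 1 child(ren)
  node 47: 0 child(ren)
Matching nodes: [35, 34, 33, 49]
Count of nodes with exactly one child: 4


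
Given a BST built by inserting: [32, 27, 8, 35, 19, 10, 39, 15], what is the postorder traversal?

Tree insertion order: [32, 27, 8, 35, 19, 10, 39, 15]
Tree (level-order array): [32, 27, 35, 8, None, None, 39, None, 19, None, None, 10, None, None, 15]
Postorder traversal: [15, 10, 19, 8, 27, 39, 35, 32]


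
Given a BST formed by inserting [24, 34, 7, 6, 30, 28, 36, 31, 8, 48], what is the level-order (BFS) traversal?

Tree insertion order: [24, 34, 7, 6, 30, 28, 36, 31, 8, 48]
Tree (level-order array): [24, 7, 34, 6, 8, 30, 36, None, None, None, None, 28, 31, None, 48]
BFS from the root, enqueuing left then right child of each popped node:
  queue [24] -> pop 24, enqueue [7, 34], visited so far: [24]
  queue [7, 34] -> pop 7, enqueue [6, 8], visited so far: [24, 7]
  queue [34, 6, 8] -> pop 34, enqueue [30, 36], visited so far: [24, 7, 34]
  queue [6, 8, 30, 36] -> pop 6, enqueue [none], visited so far: [24, 7, 34, 6]
  queue [8, 30, 36] -> pop 8, enqueue [none], visited so far: [24, 7, 34, 6, 8]
  queue [30, 36] -> pop 30, enqueue [28, 31], visited so far: [24, 7, 34, 6, 8, 30]
  queue [36, 28, 31] -> pop 36, enqueue [48], visited so far: [24, 7, 34, 6, 8, 30, 36]
  queue [28, 31, 48] -> pop 28, enqueue [none], visited so far: [24, 7, 34, 6, 8, 30, 36, 28]
  queue [31, 48] -> pop 31, enqueue [none], visited so far: [24, 7, 34, 6, 8, 30, 36, 28, 31]
  queue [48] -> pop 48, enqueue [none], visited so far: [24, 7, 34, 6, 8, 30, 36, 28, 31, 48]
Result: [24, 7, 34, 6, 8, 30, 36, 28, 31, 48]


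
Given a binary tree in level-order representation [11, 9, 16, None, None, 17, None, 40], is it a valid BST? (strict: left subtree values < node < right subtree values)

Level-order array: [11, 9, 16, None, None, 17, None, 40]
Validate using subtree bounds (lo, hi): at each node, require lo < value < hi,
then recurse left with hi=value and right with lo=value.
Preorder trace (stopping at first violation):
  at node 11 with bounds (-inf, +inf): OK
  at node 9 with bounds (-inf, 11): OK
  at node 16 with bounds (11, +inf): OK
  at node 17 with bounds (11, 16): VIOLATION
Node 17 violates its bound: not (11 < 17 < 16).
Result: Not a valid BST


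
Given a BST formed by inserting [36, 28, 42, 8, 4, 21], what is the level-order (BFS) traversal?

Tree insertion order: [36, 28, 42, 8, 4, 21]
Tree (level-order array): [36, 28, 42, 8, None, None, None, 4, 21]
BFS from the root, enqueuing left then right child of each popped node:
  queue [36] -> pop 36, enqueue [28, 42], visited so far: [36]
  queue [28, 42] -> pop 28, enqueue [8], visited so far: [36, 28]
  queue [42, 8] -> pop 42, enqueue [none], visited so far: [36, 28, 42]
  queue [8] -> pop 8, enqueue [4, 21], visited so far: [36, 28, 42, 8]
  queue [4, 21] -> pop 4, enqueue [none], visited so far: [36, 28, 42, 8, 4]
  queue [21] -> pop 21, enqueue [none], visited so far: [36, 28, 42, 8, 4, 21]
Result: [36, 28, 42, 8, 4, 21]


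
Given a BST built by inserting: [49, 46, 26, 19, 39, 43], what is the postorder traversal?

Tree insertion order: [49, 46, 26, 19, 39, 43]
Tree (level-order array): [49, 46, None, 26, None, 19, 39, None, None, None, 43]
Postorder traversal: [19, 43, 39, 26, 46, 49]


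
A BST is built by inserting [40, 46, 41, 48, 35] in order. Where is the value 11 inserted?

Starting tree (level order): [40, 35, 46, None, None, 41, 48]
Insertion path: 40 -> 35
Result: insert 11 as left child of 35
Final tree (level order): [40, 35, 46, 11, None, 41, 48]


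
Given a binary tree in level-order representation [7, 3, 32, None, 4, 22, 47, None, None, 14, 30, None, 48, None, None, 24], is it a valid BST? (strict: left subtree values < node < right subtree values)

Level-order array: [7, 3, 32, None, 4, 22, 47, None, None, 14, 30, None, 48, None, None, 24]
Validate using subtree bounds (lo, hi): at each node, require lo < value < hi,
then recurse left with hi=value and right with lo=value.
Preorder trace (stopping at first violation):
  at node 7 with bounds (-inf, +inf): OK
  at node 3 with bounds (-inf, 7): OK
  at node 4 with bounds (3, 7): OK
  at node 32 with bounds (7, +inf): OK
  at node 22 with bounds (7, 32): OK
  at node 14 with bounds (7, 22): OK
  at node 30 with bounds (22, 32): OK
  at node 24 with bounds (22, 30): OK
  at node 47 with bounds (32, +inf): OK
  at node 48 with bounds (47, +inf): OK
No violation found at any node.
Result: Valid BST


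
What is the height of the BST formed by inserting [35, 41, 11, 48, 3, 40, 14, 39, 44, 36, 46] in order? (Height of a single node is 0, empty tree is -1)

Insertion order: [35, 41, 11, 48, 3, 40, 14, 39, 44, 36, 46]
Tree (level-order array): [35, 11, 41, 3, 14, 40, 48, None, None, None, None, 39, None, 44, None, 36, None, None, 46]
Compute height bottom-up (empty subtree = -1):
  height(3) = 1 + max(-1, -1) = 0
  height(14) = 1 + max(-1, -1) = 0
  height(11) = 1 + max(0, 0) = 1
  height(36) = 1 + max(-1, -1) = 0
  height(39) = 1 + max(0, -1) = 1
  height(40) = 1 + max(1, -1) = 2
  height(46) = 1 + max(-1, -1) = 0
  height(44) = 1 + max(-1, 0) = 1
  height(48) = 1 + max(1, -1) = 2
  height(41) = 1 + max(2, 2) = 3
  height(35) = 1 + max(1, 3) = 4
Height = 4


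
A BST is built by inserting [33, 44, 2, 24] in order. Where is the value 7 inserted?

Starting tree (level order): [33, 2, 44, None, 24]
Insertion path: 33 -> 2 -> 24
Result: insert 7 as left child of 24
Final tree (level order): [33, 2, 44, None, 24, None, None, 7]


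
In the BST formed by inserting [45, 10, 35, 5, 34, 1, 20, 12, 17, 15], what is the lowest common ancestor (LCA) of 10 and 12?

Tree insertion order: [45, 10, 35, 5, 34, 1, 20, 12, 17, 15]
Tree (level-order array): [45, 10, None, 5, 35, 1, None, 34, None, None, None, 20, None, 12, None, None, 17, 15]
In a BST, the LCA of p=10, q=12 is the first node v on the
root-to-leaf path with p <= v <= q (go left if both < v, right if both > v).
Walk from root:
  at 45: both 10 and 12 < 45, go left
  at 10: 10 <= 10 <= 12, this is the LCA
LCA = 10


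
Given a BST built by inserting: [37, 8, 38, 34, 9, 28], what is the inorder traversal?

Tree insertion order: [37, 8, 38, 34, 9, 28]
Tree (level-order array): [37, 8, 38, None, 34, None, None, 9, None, None, 28]
Inorder traversal: [8, 9, 28, 34, 37, 38]


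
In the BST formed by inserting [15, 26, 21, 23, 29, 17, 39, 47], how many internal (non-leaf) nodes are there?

Tree built from: [15, 26, 21, 23, 29, 17, 39, 47]
Tree (level-order array): [15, None, 26, 21, 29, 17, 23, None, 39, None, None, None, None, None, 47]
Rule: An internal node has at least one child.
Per-node child counts:
  node 15: 1 child(ren)
  node 26: 2 child(ren)
  node 21: 2 child(ren)
  node 17: 0 child(ren)
  node 23: 0 child(ren)
  node 29: 1 child(ren)
  node 39: 1 child(ren)
  node 47: 0 child(ren)
Matching nodes: [15, 26, 21, 29, 39]
Count of internal (non-leaf) nodes: 5


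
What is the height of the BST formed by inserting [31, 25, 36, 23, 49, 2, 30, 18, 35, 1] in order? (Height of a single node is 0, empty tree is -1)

Insertion order: [31, 25, 36, 23, 49, 2, 30, 18, 35, 1]
Tree (level-order array): [31, 25, 36, 23, 30, 35, 49, 2, None, None, None, None, None, None, None, 1, 18]
Compute height bottom-up (empty subtree = -1):
  height(1) = 1 + max(-1, -1) = 0
  height(18) = 1 + max(-1, -1) = 0
  height(2) = 1 + max(0, 0) = 1
  height(23) = 1 + max(1, -1) = 2
  height(30) = 1 + max(-1, -1) = 0
  height(25) = 1 + max(2, 0) = 3
  height(35) = 1 + max(-1, -1) = 0
  height(49) = 1 + max(-1, -1) = 0
  height(36) = 1 + max(0, 0) = 1
  height(31) = 1 + max(3, 1) = 4
Height = 4


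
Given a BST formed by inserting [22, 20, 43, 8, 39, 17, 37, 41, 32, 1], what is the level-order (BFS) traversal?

Tree insertion order: [22, 20, 43, 8, 39, 17, 37, 41, 32, 1]
Tree (level-order array): [22, 20, 43, 8, None, 39, None, 1, 17, 37, 41, None, None, None, None, 32]
BFS from the root, enqueuing left then right child of each popped node:
  queue [22] -> pop 22, enqueue [20, 43], visited so far: [22]
  queue [20, 43] -> pop 20, enqueue [8], visited so far: [22, 20]
  queue [43, 8] -> pop 43, enqueue [39], visited so far: [22, 20, 43]
  queue [8, 39] -> pop 8, enqueue [1, 17], visited so far: [22, 20, 43, 8]
  queue [39, 1, 17] -> pop 39, enqueue [37, 41], visited so far: [22, 20, 43, 8, 39]
  queue [1, 17, 37, 41] -> pop 1, enqueue [none], visited so far: [22, 20, 43, 8, 39, 1]
  queue [17, 37, 41] -> pop 17, enqueue [none], visited so far: [22, 20, 43, 8, 39, 1, 17]
  queue [37, 41] -> pop 37, enqueue [32], visited so far: [22, 20, 43, 8, 39, 1, 17, 37]
  queue [41, 32] -> pop 41, enqueue [none], visited so far: [22, 20, 43, 8, 39, 1, 17, 37, 41]
  queue [32] -> pop 32, enqueue [none], visited so far: [22, 20, 43, 8, 39, 1, 17, 37, 41, 32]
Result: [22, 20, 43, 8, 39, 1, 17, 37, 41, 32]


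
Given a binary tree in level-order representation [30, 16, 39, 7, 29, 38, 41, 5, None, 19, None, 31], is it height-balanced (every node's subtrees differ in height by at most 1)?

Tree (level-order array): [30, 16, 39, 7, 29, 38, 41, 5, None, 19, None, 31]
Definition: a tree is height-balanced if, at every node, |h(left) - h(right)| <= 1 (empty subtree has height -1).
Bottom-up per-node check:
  node 5: h_left=-1, h_right=-1, diff=0 [OK], height=0
  node 7: h_left=0, h_right=-1, diff=1 [OK], height=1
  node 19: h_left=-1, h_right=-1, diff=0 [OK], height=0
  node 29: h_left=0, h_right=-1, diff=1 [OK], height=1
  node 16: h_left=1, h_right=1, diff=0 [OK], height=2
  node 31: h_left=-1, h_right=-1, diff=0 [OK], height=0
  node 38: h_left=0, h_right=-1, diff=1 [OK], height=1
  node 41: h_left=-1, h_right=-1, diff=0 [OK], height=0
  node 39: h_left=1, h_right=0, diff=1 [OK], height=2
  node 30: h_left=2, h_right=2, diff=0 [OK], height=3
All nodes satisfy the balance condition.
Result: Balanced
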